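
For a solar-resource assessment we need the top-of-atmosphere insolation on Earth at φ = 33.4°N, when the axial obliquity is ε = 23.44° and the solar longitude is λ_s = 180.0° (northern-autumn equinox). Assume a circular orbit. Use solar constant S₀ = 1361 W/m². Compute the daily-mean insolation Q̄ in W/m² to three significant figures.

Solar declination: sin δ = sin ε · sin λ_s = sin 23.44° × sin 180.0° = 0.00000, so δ = +0.000°.
cos H₀ = −tan(+33.4°) tan(+0.000°) = -0.0000, H₀ = 1.5708 rad.
Bracket: H₀ sin φ sin δ + cos φ cos δ sin H₀ = 1.5708×0.55048×0.00000 + 0.83485×1.00000×1.00000 = 0.000000 + 0.834850 = 0.834850.
Q̄ = (S₀/π) × [bracket] = (1361/π) × 0.834850 = 361.7 W/m².

Q̄ ≈ 362 W/m²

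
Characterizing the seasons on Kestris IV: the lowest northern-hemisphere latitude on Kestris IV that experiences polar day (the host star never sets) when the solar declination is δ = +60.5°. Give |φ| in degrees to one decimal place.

|φ| = 29.5°

Polar day requires cos H₀ = −tan φ tan δ ≤ −1, i.e. tan φ tan δ ≥ 1.
The boundary is |tan φ| · |tan δ| = 1, so |φ| = 90° − |δ| = 90° − 60.5° = 29.5° in the northern hemisphere.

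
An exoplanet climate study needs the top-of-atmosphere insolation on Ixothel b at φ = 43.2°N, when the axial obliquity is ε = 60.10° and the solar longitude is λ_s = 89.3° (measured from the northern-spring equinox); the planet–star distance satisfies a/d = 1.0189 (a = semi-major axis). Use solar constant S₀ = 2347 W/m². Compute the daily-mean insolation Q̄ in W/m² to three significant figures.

Q̄ ≈ 1.45e+03 W/m²

Solar declination: sin δ = sin ε · sin λ_s = sin 60.10° × sin 89.3° = 0.86683, so δ = +60.093°.
cos H₀ = −tan(+43.2°) tan(+60.093°) = -1.6326 ≤ −1 ⇒ polar day, H₀ = π.
Bracket: H₀ sin φ sin δ + cos φ cos δ sin H₀ = 3.1416×0.68455×0.86683 + 0.72897×0.49860×0.00000 = 1.864189 + 0.000000 = 1.864189.
Inverse-square distance factor (a/d)² = 1.0189² = 1.038157.
Q̄ = (S₀/π) × 1.038157 × [bracket] = (2347/π) × 1.038157 × 1.864189 = 1446 W/m².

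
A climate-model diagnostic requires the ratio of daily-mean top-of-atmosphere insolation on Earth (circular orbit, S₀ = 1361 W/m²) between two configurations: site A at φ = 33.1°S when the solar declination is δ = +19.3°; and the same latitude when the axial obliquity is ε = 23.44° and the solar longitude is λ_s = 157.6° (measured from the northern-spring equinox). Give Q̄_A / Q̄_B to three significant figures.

Q̄_A / Q̄_B ≈ 0.752

— Configuration A (φ=-33.1°):
cos H₀ = −tan(-33.1°) tan(+19.300°) = 0.2283, H₀ = 1.3405 rad.
Bracket: H₀ sin φ sin δ + cos φ cos δ sin H₀ = 1.3405×-0.54610×0.33051 + 0.83772×0.94380×0.97359 = -0.241949 + 0.769759 = 0.527810.
Q̄ = (S₀/π) × [bracket] = (1361/π) × 0.527810 = 228.66 W/m².
— Configuration B (φ=-33.1°):
Solar declination: sin δ = sin ε · sin λ_s = sin 23.44° × sin 157.6° = 0.15159, so δ = +8.719°.
cos H₀ = −tan(-33.1°) tan(+8.719°) = 0.1000, H₀ = 1.4707 rad.
Bracket: H₀ sin φ sin δ + cos φ cos δ sin H₀ = 1.4707×-0.54610×0.15159 + 0.83772×0.98844×0.99499 = -0.121749 + 0.823887 = 0.702138.
Q̄ = (S₀/π) × [bracket] = (1361/π) × 0.702138 = 304.18 W/m².
Ratio Q̄_A / Q̄_B = 228.66 / 304.18 = 0.7517.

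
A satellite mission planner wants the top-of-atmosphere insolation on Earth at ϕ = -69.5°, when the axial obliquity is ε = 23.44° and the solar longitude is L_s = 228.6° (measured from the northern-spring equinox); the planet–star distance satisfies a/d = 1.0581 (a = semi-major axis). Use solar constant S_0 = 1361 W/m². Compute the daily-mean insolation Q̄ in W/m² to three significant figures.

Solar declination: sin δ = sin ε · sin L_s = sin 23.44° × sin 228.6° = -0.29839, so δ = -17.361°.
cos h₀ = −tan(-69.5°) tan(-17.361°) = -0.8362, h₀ = 2.5610 rad.
Bracket: h₀ sin ϕ sin δ + cos ϕ cos δ sin h₀ = 2.5610×-0.93667×-0.29839 + 0.35021×0.95445×0.54849 = 0.715781 + 0.183337 = 0.899118.
Inverse-square distance factor (a/d)² = 1.0581² = 1.119576.
Q̄ = (S_0/π) × 1.119576 × [bracket] = (1361/π) × 1.119576 × 0.899118 = 436.1 W/m².

Q̄ ≈ 436 W/m²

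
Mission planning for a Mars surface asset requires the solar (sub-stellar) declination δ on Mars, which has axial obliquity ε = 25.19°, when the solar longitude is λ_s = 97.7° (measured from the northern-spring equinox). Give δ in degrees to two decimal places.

sin δ = sin ε · sin λ_s = sin 25.19° × sin 97.7° = 0.421784.
δ = arcsin(0.421784) = +24.95°.

δ = +24.95°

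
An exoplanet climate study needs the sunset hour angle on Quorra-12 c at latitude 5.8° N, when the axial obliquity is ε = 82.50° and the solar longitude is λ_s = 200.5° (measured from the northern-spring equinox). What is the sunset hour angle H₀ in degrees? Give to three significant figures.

Solar declination: sin δ = sin ε · sin λ_s = sin 82.50° × sin 200.5° = -0.34721, so δ = -20.317°.
cos H₀ = −tan φ · tan δ = −tan(+5.8°) × tan(-20.317°) = 0.0376, so H₀ = 1.5332 rad = 87.84°.

H₀ = 87.8°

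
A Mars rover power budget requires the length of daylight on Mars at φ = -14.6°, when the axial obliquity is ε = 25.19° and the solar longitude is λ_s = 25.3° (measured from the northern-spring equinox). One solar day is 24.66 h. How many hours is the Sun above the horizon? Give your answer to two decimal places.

Solar declination: sin δ = sin ε · sin λ_s = sin 25.19° × sin 25.3° = 0.18189, so δ = +10.480°.
cos H₀ = −tan φ · tan δ = −tan(-14.6°) × tan(+10.480°) = 0.0482, so H₀ = 1.5226 rad = 87.24°.
Daylight = 2H₀/(2π) × 24.66 h = (1.5226/π) × 24.66 = 11.95 h.

11.95 h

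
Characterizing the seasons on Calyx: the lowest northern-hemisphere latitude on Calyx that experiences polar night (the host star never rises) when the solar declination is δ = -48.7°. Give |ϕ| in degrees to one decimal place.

|ϕ| = 41.3°

Polar night requires cos h₀ = −tan ϕ tan δ ≥ 1, i.e. tan ϕ tan δ ≤ −1.
The boundary is |tan ϕ| · |tan δ| = 1, so |ϕ| = 90° − |δ| = 90° − 48.7° = 41.3° in the northern hemisphere.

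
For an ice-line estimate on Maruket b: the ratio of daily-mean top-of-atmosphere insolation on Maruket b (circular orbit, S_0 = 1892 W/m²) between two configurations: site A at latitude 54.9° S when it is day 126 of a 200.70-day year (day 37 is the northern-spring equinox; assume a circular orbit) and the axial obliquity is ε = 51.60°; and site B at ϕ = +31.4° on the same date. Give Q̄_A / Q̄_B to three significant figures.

— Configuration A (ϕ=-54.9°):
Solar longitude: L_s = 360° × (126 − 37)/200.70 = 159.641°.
sin δ = sin 51.60° × sin 159.641° = 0.27264, so δ = +15.822°.
cos h₀ = −tan(-54.9°) tan(+15.822°) = 0.4032, h₀ = 1.1558 rad.
Bracket: h₀ sin ϕ sin δ + cos ϕ cos δ sin h₀ = 1.1558×-0.81815×0.27264 + 0.57501×0.96211×0.91511 = -0.257813 + 0.506260 = 0.248447.
Q̄ = (S_0/π) × [bracket] = (1892/π) × 0.248447 = 149.63 W/m².
— Configuration B (ϕ=+31.4°):
cos h₀ = −tan(+31.4°) tan(+15.822°) = -0.1730, h₀ = 1.7446 rad.
Bracket: h₀ sin ϕ sin δ + cos ϕ cos δ sin h₀ = 1.7446×0.52101×0.27264 + 0.85355×0.96211×0.98493 = 0.247817 + 0.808833 = 1.056650.
Q̄ = (S_0/π) × [bracket] = (1892/π) × 1.056650 = 636.36 W/m².
Ratio Q̄_A / Q̄_B = 149.63 / 636.36 = 0.2351.

Q̄_A / Q̄_B ≈ 0.235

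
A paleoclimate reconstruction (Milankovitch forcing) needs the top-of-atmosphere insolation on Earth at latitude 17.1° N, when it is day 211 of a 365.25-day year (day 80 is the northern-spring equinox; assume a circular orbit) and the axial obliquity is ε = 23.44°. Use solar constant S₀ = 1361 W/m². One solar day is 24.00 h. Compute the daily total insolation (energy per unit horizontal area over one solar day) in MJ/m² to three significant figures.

39.5 MJ/m²

Solar longitude: λ_s = 360° × (211 − 80)/365.25 = 129.117°.
sin δ = sin 23.44° × sin 129.117° = 0.30863, so δ = +17.977°.
cos H₀ = −tan(+17.1°) tan(+17.977°) = -0.0998, H₀ = 1.6708 rad.
Bracket: H₀ sin φ sin δ + cos φ cos δ sin H₀ = 1.6708×0.29404×0.30863 + 0.95579×0.95118×0.99501 = 0.151624 + 0.904592 = 1.056216.
Q̄ = (S₀/π) × [bracket] = (1361/π) × 1.056216 = 457.57 W/m².
Daily total = Q̄ × 24.00 h × 3600 s/h = 457.57 × 24.00 × 3600 / 10⁶ = 39.53 MJ/m².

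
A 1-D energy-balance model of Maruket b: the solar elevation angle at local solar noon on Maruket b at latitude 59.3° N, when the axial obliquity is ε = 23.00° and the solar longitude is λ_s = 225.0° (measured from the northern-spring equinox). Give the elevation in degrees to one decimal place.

14.7°

Solar declination: sin δ = sin ε · sin λ_s = sin 23.00° × sin 225.0° = -0.27629, so δ = -16.039°.
At local noon the hour angle is zero, so the zenith angle equals |φ − δ| = |+59.3° − (-16.039°)| = 75.339°.
Elevation = 90° − 75.339° = 14.7°.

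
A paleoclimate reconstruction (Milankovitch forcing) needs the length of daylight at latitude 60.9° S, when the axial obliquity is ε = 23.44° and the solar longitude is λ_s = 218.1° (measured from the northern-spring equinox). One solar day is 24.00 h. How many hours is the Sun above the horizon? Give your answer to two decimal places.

Solar declination: sin δ = sin ε · sin λ_s = sin 23.44° × sin 218.1° = -0.24545, so δ = -14.208°.
cos H₀ = −tan φ · tan δ = −tan(-60.9°) × tan(-14.208°) = -0.4549, so H₀ = 2.0431 rad = 117.06°.
Daylight = 2H₀/(2π) × 24.00 h = (2.0431/π) × 24.00 = 15.61 h.

15.61 h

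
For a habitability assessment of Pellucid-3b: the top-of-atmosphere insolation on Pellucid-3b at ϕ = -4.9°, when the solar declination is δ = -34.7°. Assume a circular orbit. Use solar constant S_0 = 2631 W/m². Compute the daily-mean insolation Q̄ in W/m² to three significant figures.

cos h₀ = −tan(-4.9°) tan(-34.700°) = -0.0594, h₀ = 1.6302 rad.
Bracket: h₀ sin ϕ sin δ + cos ϕ cos δ sin h₀ = 1.6302×-0.08542×-0.56928 + 0.99635×0.82214×0.99824 = 0.079273 + 0.817698 = 0.896971.
Q̄ = (S_0/π) × [bracket] = (2631/π) × 0.896971 = 751.2 W/m².

Q̄ ≈ 751 W/m²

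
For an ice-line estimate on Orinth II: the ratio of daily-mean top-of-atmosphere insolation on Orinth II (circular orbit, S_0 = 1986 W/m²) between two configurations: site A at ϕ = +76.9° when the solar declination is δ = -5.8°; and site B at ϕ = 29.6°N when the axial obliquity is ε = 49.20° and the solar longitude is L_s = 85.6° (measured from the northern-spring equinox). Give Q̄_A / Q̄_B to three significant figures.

Q̄_A / Q̄_B ≈ 0.0723

— Configuration A (ϕ=+76.9°):
cos h₀ = −tan(+76.9°) tan(-5.800°) = 0.4365, h₀ = 1.1191 rad.
Bracket: h₀ sin ϕ sin δ + cos ϕ cos δ sin h₀ = 1.1191×0.97398×-0.10106 + 0.22665×0.99488×0.89971 = -0.110153 + 0.202875 = 0.092722.
Q̄ = (S_0/π) × [bracket] = (1986/π) × 0.092722 = 58.615 W/m².
— Configuration B (ϕ=+29.6°):
Solar declination: sin δ = sin ε · sin L_s = sin 49.20° × sin 85.6° = 0.75476, so δ = +49.005°.
cos h₀ = −tan(+29.6°) tan(+49.005°) = -0.6536, h₀ = 2.2831 rad.
Bracket: h₀ sin ϕ sin δ + cos ϕ cos δ sin h₀ = 2.2831×0.49394×0.75476 + 0.86949×0.65600×0.75683 = 0.851154 + 0.431685 = 1.282839.
Q̄ = (S_0/π) × [bracket] = (1986/π) × 1.282839 = 810.96 W/m².
Ratio Q̄_A / Q̄_B = 58.615 / 810.96 = 0.07228.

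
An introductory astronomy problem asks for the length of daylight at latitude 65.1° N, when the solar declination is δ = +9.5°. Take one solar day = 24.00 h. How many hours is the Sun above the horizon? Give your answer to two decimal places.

14.82 h

cos h₀ = −tan ϕ · tan δ = −tan(+65.1°) × tan(+9.500°) = -0.3605, so h₀ = 1.9396 rad = 111.13°.
Daylight = 2h₀/(2π) × 24.00 h = (1.9396/π) × 24.00 = 14.82 h.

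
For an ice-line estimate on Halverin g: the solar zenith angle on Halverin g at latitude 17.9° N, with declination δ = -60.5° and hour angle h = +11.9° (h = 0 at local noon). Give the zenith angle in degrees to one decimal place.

cos θ_z = sin φ sin δ + cos φ cos δ cos h = -0.267510 + 0.458517 = 0.191007.
θ_z = arccos(0.191007) = 79.0°.

θ_z = 79.0°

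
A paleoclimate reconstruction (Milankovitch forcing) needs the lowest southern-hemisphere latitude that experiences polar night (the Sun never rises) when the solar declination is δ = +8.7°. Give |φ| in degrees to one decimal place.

Polar night requires cos H₀ = −tan φ tan δ ≥ 1, i.e. tan φ tan δ ≤ −1.
The boundary is |tan φ| · |tan δ| = 1, so |φ| = 90° − |δ| = 90° − 8.7° = 81.3° in the southern hemisphere.

|φ| = 81.3°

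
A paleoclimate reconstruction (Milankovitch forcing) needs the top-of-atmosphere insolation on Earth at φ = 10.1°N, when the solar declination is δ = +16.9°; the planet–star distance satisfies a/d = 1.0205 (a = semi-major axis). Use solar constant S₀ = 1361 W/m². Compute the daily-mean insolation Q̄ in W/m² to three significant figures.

cos H₀ = −tan(+10.1°) tan(+16.900°) = -0.0541, H₀ = 1.6249 rad.
Bracket: H₀ sin φ sin δ + cos φ cos δ sin H₀ = 1.6249×0.17537×0.29070 + 0.98450×0.95681×0.99853 = 0.082837 + 0.940595 = 1.023432.
Inverse-square distance factor (a/d)² = 1.0205² = 1.041420.
Q̄ = (S₀/π) × 1.041420 × [bracket] = (1361/π) × 1.041420 × 1.023432 = 461.7 W/m².

Q̄ ≈ 462 W/m²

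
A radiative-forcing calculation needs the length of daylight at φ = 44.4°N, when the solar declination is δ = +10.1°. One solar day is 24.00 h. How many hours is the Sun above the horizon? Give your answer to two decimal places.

cos H₀ = −tan φ · tan δ = −tan(+44.4°) × tan(+10.100°) = -0.1744, so H₀ = 1.7461 rad = 100.05°.
Daylight = 2H₀/(2π) × 24.00 h = (1.7461/π) × 24.00 = 13.34 h.

13.34 h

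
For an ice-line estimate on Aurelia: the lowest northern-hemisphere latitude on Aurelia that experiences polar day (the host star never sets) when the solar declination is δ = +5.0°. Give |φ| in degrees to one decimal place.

|φ| = 85.0°

Polar day requires cos H₀ = −tan φ tan δ ≤ −1, i.e. tan φ tan δ ≥ 1.
The boundary is |tan φ| · |tan δ| = 1, so |φ| = 90° − |δ| = 90° − 5.0° = 85.0° in the northern hemisphere.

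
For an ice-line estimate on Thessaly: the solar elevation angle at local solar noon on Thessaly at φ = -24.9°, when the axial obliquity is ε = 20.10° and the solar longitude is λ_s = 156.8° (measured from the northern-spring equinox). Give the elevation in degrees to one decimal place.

57.3°

Solar declination: sin δ = sin ε · sin λ_s = sin 20.10° × sin 156.8° = 0.13538, so δ = +7.781°.
At local noon the hour angle is zero, so the zenith angle equals |φ − δ| = |-24.9° − (+7.781°)| = 32.681°.
Elevation = 90° − 32.681° = 57.3°.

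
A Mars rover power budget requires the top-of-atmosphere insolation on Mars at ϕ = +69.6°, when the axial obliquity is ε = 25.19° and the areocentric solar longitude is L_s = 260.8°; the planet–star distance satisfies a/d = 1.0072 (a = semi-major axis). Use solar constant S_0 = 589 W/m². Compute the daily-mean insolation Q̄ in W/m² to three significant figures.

sin δ = sin 25.19° × sin 260.8° = -0.42015, so δ = -24.844°.
cos h₀ = −tan(+69.6°) tan(-24.844°) = 1.2450 ≥ 1 ⇒ polar night, h₀ = 0 and Q̄ = 0.
Inverse-square distance factor (a/d)² = 1.0072² = 1.014452.

Q̄ ≈ 0.00 W/m²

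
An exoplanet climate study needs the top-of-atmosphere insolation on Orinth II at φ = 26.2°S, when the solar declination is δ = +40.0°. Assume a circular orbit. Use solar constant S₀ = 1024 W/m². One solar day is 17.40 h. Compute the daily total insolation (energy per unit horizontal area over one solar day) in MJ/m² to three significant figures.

cos H₀ = −tan(-26.2°) tan(+40.000°) = 0.4129, H₀ = 1.1452 rad.
Bracket: H₀ sin φ sin δ + cos φ cos δ sin H₀ = 1.1452×-0.44151×0.64279 + 0.89726×0.76604×0.91078 = -0.325006 + 0.626013 = 0.301007.
Q̄ = (S₀/π) × [bracket] = (1024/π) × 0.301007 = 98.113 W/m².
Daily total = Q̄ × 17.40 h × 3600 s/h = 98.113 × 17.40 × 3600 / 10⁶ = 6.146 MJ/m².

6.15 MJ/m²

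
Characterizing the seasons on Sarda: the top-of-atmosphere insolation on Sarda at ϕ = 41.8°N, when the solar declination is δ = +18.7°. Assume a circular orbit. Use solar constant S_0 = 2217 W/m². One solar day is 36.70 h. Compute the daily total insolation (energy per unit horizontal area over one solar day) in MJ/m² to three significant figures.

cos h₀ = −tan(+41.8°) tan(+18.700°) = -0.3026, h₀ = 1.8783 rad.
Bracket: h₀ sin ϕ sin δ + cos ϕ cos δ sin h₀ = 1.8783×0.66653×0.32061 + 0.74548×0.94721×0.95311 = 0.401386 + 0.673016 = 1.074402.
Q̄ = (S_0/π) × [bracket] = (2217/π) × 1.074402 = 758.20 W/m².
Daily total = Q̄ × 36.70 h × 3600 s/h = 758.20 × 36.70 × 3600 / 10⁶ = 100.2 MJ/m².

100 MJ/m²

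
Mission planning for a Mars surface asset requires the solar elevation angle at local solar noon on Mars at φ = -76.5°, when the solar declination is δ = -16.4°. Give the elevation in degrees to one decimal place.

29.9°

At local noon the hour angle is zero, so the zenith angle equals |φ − δ| = |-76.5° − (-16.400°)| = 60.100°.
Elevation = 90° − 60.100° = 29.9°.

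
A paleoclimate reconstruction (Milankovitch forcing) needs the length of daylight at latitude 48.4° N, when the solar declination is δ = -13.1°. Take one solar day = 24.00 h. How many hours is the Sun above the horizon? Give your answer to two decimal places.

cos H₀ = −tan φ · tan δ = −tan(+48.4°) × tan(-13.100°) = 0.2621, so H₀ = 1.3056 rad = 74.81°.
Daylight = 2H₀/(2π) × 24.00 h = (1.3056/π) × 24.00 = 9.97 h.

9.97 h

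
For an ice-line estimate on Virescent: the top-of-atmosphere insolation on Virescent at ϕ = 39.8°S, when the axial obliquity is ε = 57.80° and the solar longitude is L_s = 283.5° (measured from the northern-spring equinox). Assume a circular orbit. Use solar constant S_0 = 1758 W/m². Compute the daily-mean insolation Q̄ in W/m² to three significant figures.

Solar declination: sin δ = sin ε · sin L_s = sin 57.80° × sin 283.5° = -0.82281, so δ = -55.367°.
cos h₀ = −tan(-39.8°) tan(-55.367°) = -1.2063 ≤ −1 ⇒ polar day, h₀ = π.
Bracket: h₀ sin ϕ sin δ + cos ϕ cos δ sin h₀ = 3.1416×-0.64011×-0.82281 + 0.76828×0.56831×0.00000 = 1.654646 + 0.000000 = 1.654646.
Q̄ = (S_0/π) × [bracket] = (1758/π) × 1.654646 = 925.9 W/m².

Q̄ ≈ 926 W/m²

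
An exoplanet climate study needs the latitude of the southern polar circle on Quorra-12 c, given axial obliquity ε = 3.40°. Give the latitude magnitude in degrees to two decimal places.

86.60°

The polar circle is the lowest latitude that experiences at least one full rotation of continuous darkness at the northern-summer solstice; it lies at |ϕ| = 90° − ε = 90° − 3.40° = 86.60°.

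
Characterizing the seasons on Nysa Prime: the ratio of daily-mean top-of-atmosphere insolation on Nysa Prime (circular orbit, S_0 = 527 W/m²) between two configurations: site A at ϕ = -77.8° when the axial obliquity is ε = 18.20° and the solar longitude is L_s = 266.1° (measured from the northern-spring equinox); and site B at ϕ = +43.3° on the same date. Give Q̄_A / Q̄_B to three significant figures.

— Configuration A (ϕ=-77.8°):
Solar declination: sin δ = sin ε · sin L_s = sin 18.20° × sin 266.1° = -0.31161, so δ = -18.156°.
cos h₀ = −tan(-77.8°) tan(-18.156°) = -1.5168 ≤ −1 ⇒ polar day, h₀ = π.
Bracket: h₀ sin ϕ sin δ + cos ϕ cos δ sin h₀ = 3.1416×-0.97742×-0.31161 + 0.21132×0.95021×0.00000 = 0.956849 + 0.000000 = 0.956849.
Q̄ = (S_0/π) × [bracket] = (527/π) × 0.956849 = 160.51 W/m².
— Configuration B (ϕ=+43.3°):
cos h₀ = −tan(+43.3°) tan(-18.156°) = 0.3090, h₀ = 1.2566 rad.
Bracket: h₀ sin ϕ sin δ + cos ϕ cos δ sin h₀ = 1.2566×0.68582×-0.31161 + 0.72777×0.95021×0.95105 = -0.268546 + 0.657684 = 0.389138.
Q̄ = (S_0/π) × [bracket] = (527/π) × 0.389138 = 65.278 W/m².
Ratio Q̄_A / Q̄_B = 160.51 / 65.278 = 2.459.

Q̄_A / Q̄_B ≈ 2.46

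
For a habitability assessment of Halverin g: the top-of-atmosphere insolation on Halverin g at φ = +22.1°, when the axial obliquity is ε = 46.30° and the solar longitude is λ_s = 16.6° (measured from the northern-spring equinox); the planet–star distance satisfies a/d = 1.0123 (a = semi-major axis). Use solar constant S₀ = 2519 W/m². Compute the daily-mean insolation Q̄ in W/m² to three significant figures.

Q̄ ≈ 848 W/m²

Solar declination: sin δ = sin ε · sin λ_s = sin 46.30° × sin 16.6° = 0.20654, so δ = +11.920°.
cos H₀ = −tan(+22.1°) tan(+11.920°) = -0.0857, H₀ = 1.6566 rad.
Bracket: H₀ sin φ sin δ + cos φ cos δ sin H₀ = 1.6566×0.37622×0.20654 + 0.92653×0.97844×0.99632 = 0.128725 + 0.903218 = 1.031943.
Inverse-square distance factor (a/d)² = 1.0123² = 1.024751.
Q̄ = (S₀/π) × 1.024751 × [bracket] = (2519/π) × 1.024751 × 1.031943 = 847.9 W/m².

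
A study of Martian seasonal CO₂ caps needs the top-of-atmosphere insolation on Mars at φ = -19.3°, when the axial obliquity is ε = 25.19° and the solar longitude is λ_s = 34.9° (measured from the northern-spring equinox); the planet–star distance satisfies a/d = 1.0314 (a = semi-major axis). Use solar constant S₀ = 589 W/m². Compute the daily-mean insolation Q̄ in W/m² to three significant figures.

Solar declination: sin δ = sin ε · sin λ_s = sin 25.19° × sin 34.9° = 0.24352, so δ = +14.094°.
cos H₀ = −tan(-19.3°) tan(+14.094°) = 0.0879, H₀ = 1.4828 rad.
Bracket: H₀ sin φ sin δ + cos φ cos δ sin H₀ = 1.4828×-0.33051×0.24352 + 0.94380×0.96990×0.99613 = -0.119344 + 0.911849 = 0.792505.
Inverse-square distance factor (a/d)² = 1.0314² = 1.063786.
Q̄ = (S₀/π) × 1.063786 × [bracket] = (589/π) × 1.063786 × 0.792505 = 158.1 W/m².

Q̄ ≈ 158 W/m²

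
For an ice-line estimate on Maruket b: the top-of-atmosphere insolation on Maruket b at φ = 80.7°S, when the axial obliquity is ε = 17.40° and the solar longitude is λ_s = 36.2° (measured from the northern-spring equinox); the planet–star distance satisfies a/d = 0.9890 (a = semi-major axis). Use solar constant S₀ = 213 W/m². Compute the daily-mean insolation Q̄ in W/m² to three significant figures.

Q̄ ≈ 0.00 W/m²

Solar declination: sin δ = sin ε · sin λ_s = sin 17.40° × sin 36.2° = 0.17662, so δ = +10.173°.
cos H₀ = −tan(-80.7°) tan(+10.173°) = 1.0957 ≥ 1 ⇒ polar night, H₀ = 0 and Q̄ = 0.
Inverse-square distance factor (a/d)² = 0.9890² = 0.978121.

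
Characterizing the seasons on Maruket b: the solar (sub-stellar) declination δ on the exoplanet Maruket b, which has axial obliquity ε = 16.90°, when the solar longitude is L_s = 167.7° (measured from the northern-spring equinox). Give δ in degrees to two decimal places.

δ = +3.55°

sin δ = sin ε · sin L_s = sin 16.90° × sin 167.7° = 0.061928.
δ = arcsin(0.061928) = +3.55°.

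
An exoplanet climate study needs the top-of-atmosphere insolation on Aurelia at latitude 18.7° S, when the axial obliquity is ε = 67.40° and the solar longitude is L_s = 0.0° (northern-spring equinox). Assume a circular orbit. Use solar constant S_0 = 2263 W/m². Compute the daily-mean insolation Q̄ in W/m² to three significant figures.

Solar declination: sin δ = sin ε · sin L_s = sin 67.40° × sin 0.0° = 0.00000, so δ = +0.000°.
cos h₀ = −tan(-18.7°) tan(+0.000°) = 0.0000, h₀ = 1.5708 rad.
Bracket: h₀ sin ϕ sin δ + cos ϕ cos δ sin h₀ = 1.5708×-0.32061×0.00000 + 0.94721×1.00000×1.00000 = -0.000000 + 0.947210 = 0.947210.
Q̄ = (S_0/π) × [bracket] = (2263/π) × 0.947210 = 682.3 W/m².

Q̄ ≈ 682 W/m²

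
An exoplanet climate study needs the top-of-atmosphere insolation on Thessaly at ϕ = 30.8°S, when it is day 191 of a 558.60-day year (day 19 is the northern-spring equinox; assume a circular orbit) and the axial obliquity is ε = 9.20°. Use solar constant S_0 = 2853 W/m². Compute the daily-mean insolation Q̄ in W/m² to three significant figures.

Q̄ ≈ 665 W/m²

Solar longitude: L_s = 360° × (191 − 19)/558.60 = 110.849°.
sin δ = sin 9.20° × sin 110.849° = 0.14941, so δ = +8.593°.
cos h₀ = −tan(-30.8°) tan(+8.593°) = 0.0901, h₀ = 1.4806 rad.
Bracket: h₀ sin ϕ sin δ + cos ϕ cos δ sin h₀ = 1.4806×-0.51204×0.14941 + 0.85896×0.98877×0.99593 = -0.113272 + 0.845857 = 0.732585.
Q̄ = (S_0/π) × [bracket] = (2853/π) × 0.732585 = 665.3 W/m².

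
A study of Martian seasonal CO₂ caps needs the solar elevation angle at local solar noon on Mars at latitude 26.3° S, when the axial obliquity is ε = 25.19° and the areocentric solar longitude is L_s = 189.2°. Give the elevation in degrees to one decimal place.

67.6°

sin δ = sin 25.19° × sin 189.2° = -0.06805, so δ = -3.902°.
At local noon the hour angle is zero, so the zenith angle equals |ϕ − δ| = |-26.3° − (-3.902°)| = 22.398°.
Elevation = 90° − 22.398° = 67.6°.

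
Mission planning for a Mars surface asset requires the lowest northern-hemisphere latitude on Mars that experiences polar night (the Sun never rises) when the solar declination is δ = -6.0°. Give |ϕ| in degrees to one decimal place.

Polar night requires cos h₀ = −tan ϕ tan δ ≥ 1, i.e. tan ϕ tan δ ≤ −1.
The boundary is |tan ϕ| · |tan δ| = 1, so |ϕ| = 90° − |δ| = 90° − 6.0° = 84.0° in the northern hemisphere.

|ϕ| = 84.0°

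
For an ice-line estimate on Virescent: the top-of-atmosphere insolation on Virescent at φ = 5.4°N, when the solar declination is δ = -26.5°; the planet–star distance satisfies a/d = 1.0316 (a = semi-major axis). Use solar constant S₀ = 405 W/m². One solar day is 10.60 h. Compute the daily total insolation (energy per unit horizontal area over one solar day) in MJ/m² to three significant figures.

cos H₀ = −tan(+5.4°) tan(-26.500°) = 0.0471, H₀ = 1.5236 rad.
Bracket: H₀ sin φ sin δ + cos φ cos δ sin H₀ = 1.5236×0.09411×-0.44620 + 0.99556×0.89493×0.99889 = -0.063979 + 0.889968 = 0.825989.
Inverse-square distance factor (a/d)² = 1.0316² = 1.064199.
Q̄ = (S₀/π) × 1.064199 × [bracket] = (405/π) × 1.064199 × 0.825989 = 113.32 W/m².
Daily total = Q̄ × 10.60 h × 3600 s/h = 113.32 × 10.60 × 3600 / 10⁶ = 4.324 MJ/m².

4.32 MJ/m²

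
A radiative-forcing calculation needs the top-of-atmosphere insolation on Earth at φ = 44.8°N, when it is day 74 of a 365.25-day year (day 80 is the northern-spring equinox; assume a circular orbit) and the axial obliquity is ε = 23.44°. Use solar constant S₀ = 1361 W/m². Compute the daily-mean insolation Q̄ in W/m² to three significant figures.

Solar longitude: λ_s = 360° × (74 − 80)/365.25 = -5.914°, i.e. -5.914° + 360° = 354.086°.
sin δ = sin 23.44° × sin 354.086° = -0.04098, so δ = -2.349°.
cos H₀ = −tan(+44.8°) tan(-2.349°) = 0.0407, H₀ = 1.5301 rad.
Bracket: H₀ sin φ sin δ + cos φ cos δ sin H₀ = 1.5301×0.70463×-0.04098 + 0.70957×0.99916×0.99917 = -0.044183 + 0.708386 = 0.664203.
Q̄ = (S₀/π) × [bracket] = (1361/π) × 0.664203 = 287.7 W/m².

Q̄ ≈ 288 W/m²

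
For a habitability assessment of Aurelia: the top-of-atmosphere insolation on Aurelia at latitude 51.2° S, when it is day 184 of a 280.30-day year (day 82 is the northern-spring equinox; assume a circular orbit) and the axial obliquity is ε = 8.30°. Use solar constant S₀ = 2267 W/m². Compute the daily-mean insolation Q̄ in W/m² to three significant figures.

Q̄ ≈ 357 W/m²

Solar longitude: λ_s = 360° × (184 − 82)/280.30 = 131.002°.
sin δ = sin 8.30° × sin 131.002° = 0.10894, so δ = +6.254°.
cos H₀ = −tan(-51.2°) tan(+6.254°) = 0.1363, H₀ = 1.4341 rad.
Bracket: H₀ sin φ sin δ + cos φ cos δ sin H₀ = 1.4341×-0.77934×0.10894 + 0.62660×0.99405×0.99067 = -0.121757 + 0.617060 = 0.495303.
Q̄ = (S₀/π) × [bracket] = (2267/π) × 0.495303 = 357.4 W/m².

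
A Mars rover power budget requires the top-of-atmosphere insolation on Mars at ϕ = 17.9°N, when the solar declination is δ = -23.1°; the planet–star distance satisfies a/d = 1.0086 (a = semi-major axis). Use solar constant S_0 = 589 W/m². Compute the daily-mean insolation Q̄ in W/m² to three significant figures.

cos h₀ = −tan(+17.9°) tan(-23.100°) = 0.1378, h₀ = 1.4326 rad.
Bracket: h₀ sin ϕ sin δ + cos ϕ cos δ sin h₀ = 1.4326×0.30736×-0.39234 + 0.95159×0.91982×0.99046 = -0.172757 + 0.866941 = 0.694184.
Inverse-square distance factor (a/d)² = 1.0086² = 1.017274.
Q̄ = (S_0/π) × 1.017274 × [bracket] = (589/π) × 1.017274 × 0.694184 = 132.4 W/m².

Q̄ ≈ 132 W/m²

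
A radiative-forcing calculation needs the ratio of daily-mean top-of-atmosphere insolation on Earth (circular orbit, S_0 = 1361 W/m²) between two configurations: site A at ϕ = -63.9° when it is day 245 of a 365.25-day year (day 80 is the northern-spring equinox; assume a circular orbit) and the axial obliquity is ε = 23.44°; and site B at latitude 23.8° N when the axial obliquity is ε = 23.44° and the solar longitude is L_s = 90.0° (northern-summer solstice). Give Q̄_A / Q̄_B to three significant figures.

Q̄_A / Q̄_B ≈ 0.255

— Configuration A (ϕ=-63.9°):
Solar longitude: L_s = 360° × (245 − 80)/365.25 = 162.628°.
sin δ = sin 23.44° × sin 162.628° = 0.11877, so δ = +6.821°.
cos h₀ = −tan(-63.9°) tan(+6.821°) = 0.2442, h₀ = 1.3241 rad.
Bracket: h₀ sin ϕ sin δ + cos ϕ cos δ sin h₀ = 1.3241×-0.89803×0.11877 + 0.43994×0.99292×0.96973 = -0.141227 + 0.423603 = 0.282376.
Q̄ = (S_0/π) × [bracket] = (1361/π) × 0.282376 = 122.33 W/m².
— Configuration B (ϕ=+23.8°):
Solar declination: sin δ = sin ε · sin L_s = sin 23.44° × sin 90.0° = 0.39779, so δ = +23.440°.
cos h₀ = −tan(+23.8°) tan(+23.440°) = -0.1912, h₀ = 1.7632 rad.
Bracket: h₀ sin ϕ sin δ + cos ϕ cos δ sin h₀ = 1.7632×0.40355×0.39779 + 0.91496×0.91748×0.98155 = 0.283043 + 0.823970 = 1.107013.
Q̄ = (S_0/π) × [bracket] = (1361/π) × 1.107013 = 479.58 W/m².
Ratio Q̄_A / Q̄_B = 122.33 / 479.58 = 0.2551.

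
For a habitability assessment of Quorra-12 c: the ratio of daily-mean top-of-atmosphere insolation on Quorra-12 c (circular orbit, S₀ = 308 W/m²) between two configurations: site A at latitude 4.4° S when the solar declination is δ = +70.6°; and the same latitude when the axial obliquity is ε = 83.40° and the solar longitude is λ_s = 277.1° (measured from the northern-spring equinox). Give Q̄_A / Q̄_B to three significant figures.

— Configuration A (φ=-4.4°):
cos H₀ = −tan(-4.4°) tan(+70.600°) = 0.2185, H₀ = 1.3505 rad.
Bracket: H₀ sin φ sin δ + cos φ cos δ sin H₀ = 1.3505×-0.07672×0.94322 + 0.99705×0.33216×0.97584 = -0.097727 + 0.323179 = 0.225452.
Q̄ = (S₀/π) × [bracket] = (308/π) × 0.225452 = 22.103 W/m².
— Configuration B (φ=-4.4°):
Solar declination: sin δ = sin ε · sin λ_s = sin 83.40° × sin 277.1° = -0.98576, so δ = -80.318°.
cos H₀ = −tan(-4.4°) tan(-80.318°) = -0.4510, H₀ = 2.0387 rad.
Bracket: H₀ sin φ sin δ + cos φ cos δ sin H₀ = 2.0387×-0.07672×-0.98576 + 0.99705×0.16818×0.89253 = 0.154182 + 0.149663 = 0.303845.
Q̄ = (S₀/π) × [bracket] = (308/π) × 0.303845 = 29.789 W/m².
Ratio Q̄_A / Q̄_B = 22.103 / 29.789 = 0.7420.

Q̄_A / Q̄_B ≈ 0.742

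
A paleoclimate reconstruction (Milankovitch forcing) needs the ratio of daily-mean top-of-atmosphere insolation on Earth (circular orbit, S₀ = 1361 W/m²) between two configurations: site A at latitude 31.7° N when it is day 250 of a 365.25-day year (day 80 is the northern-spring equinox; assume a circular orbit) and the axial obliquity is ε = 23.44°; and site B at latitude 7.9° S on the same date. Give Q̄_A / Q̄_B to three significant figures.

Q̄_A / Q̄_B ≈ 0.950

— Configuration A (φ=+31.7°):
Solar longitude: λ_s = 360° × (250 − 80)/365.25 = 167.556°.
sin δ = sin 23.44° × sin 167.556° = 0.08571, so δ = +4.917°.
cos H₀ = −tan(+31.7°) tan(+4.917°) = -0.0531, H₀ = 1.6240 rad.
Bracket: H₀ sin φ sin δ + cos φ cos δ sin H₀ = 1.6240×0.52547×0.08571 + 0.85081×0.99632×0.99859 = 0.073142 + 0.846484 = 0.919626.
Q̄ = (S₀/π) × [bracket] = (1361/π) × 0.919626 = 398.40 W/m².
— Configuration B (φ=-7.9°):
cos H₀ = −tan(-7.9°) tan(+4.917°) = 0.0119, H₀ = 1.5589 rad.
Bracket: H₀ sin φ sin δ + cos φ cos δ sin H₀ = 1.5589×-0.13744×0.08571 + 0.99051×0.99632×0.99993 = -0.018364 + 0.986796 = 0.968432.
Q̄ = (S₀/π) × [bracket] = (1361/π) × 0.968432 = 419.54 W/m².
Ratio Q̄_A / Q̄_B = 398.40 / 419.54 = 0.9496.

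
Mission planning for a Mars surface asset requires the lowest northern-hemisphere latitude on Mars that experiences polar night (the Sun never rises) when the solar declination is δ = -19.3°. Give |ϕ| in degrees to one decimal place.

|ϕ| = 70.7°

Polar night requires cos h₀ = −tan ϕ tan δ ≥ 1, i.e. tan ϕ tan δ ≤ −1.
The boundary is |tan ϕ| · |tan δ| = 1, so |ϕ| = 90° − |δ| = 90° − 19.3° = 70.7° in the northern hemisphere.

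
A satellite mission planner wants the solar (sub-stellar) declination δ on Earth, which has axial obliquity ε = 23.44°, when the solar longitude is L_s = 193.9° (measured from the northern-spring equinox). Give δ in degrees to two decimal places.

δ = -5.48°

sin δ = sin ε · sin L_s = sin 23.44° × sin 193.9° = -0.095560.
δ = arcsin(-0.095560) = -5.48°.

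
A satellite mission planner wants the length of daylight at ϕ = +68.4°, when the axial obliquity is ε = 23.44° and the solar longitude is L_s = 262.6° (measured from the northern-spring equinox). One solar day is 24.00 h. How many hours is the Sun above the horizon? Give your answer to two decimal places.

0.00 h

Solar declination: sin δ = sin ε · sin L_s = sin 23.44° × sin 262.6° = -0.39448, so δ = -23.233°.
cos h₀ = −tan ϕ · tan δ = 1.0843 ≥ 1, so the Sun never rises (polar night) and h₀ = 0.
Daylight = 2h₀/(2π) × 24.00 h = (0.0000/π) × 24.00 = 0.00 h.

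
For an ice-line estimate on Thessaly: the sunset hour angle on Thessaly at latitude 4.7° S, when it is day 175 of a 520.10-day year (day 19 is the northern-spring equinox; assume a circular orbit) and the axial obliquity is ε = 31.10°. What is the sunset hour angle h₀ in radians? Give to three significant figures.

h₀ = 1.52 rad

Solar longitude: L_s = 360° × (175 − 19)/520.10 = 107.979°.
sin δ = sin 31.10° × sin 107.979° = 0.49131, so δ = +29.427°.
cos h₀ = −tan ϕ · tan δ = −tan(-4.7°) × tan(+29.427°) = 0.0464, so h₀ = 1.5244 rad = 87.34°.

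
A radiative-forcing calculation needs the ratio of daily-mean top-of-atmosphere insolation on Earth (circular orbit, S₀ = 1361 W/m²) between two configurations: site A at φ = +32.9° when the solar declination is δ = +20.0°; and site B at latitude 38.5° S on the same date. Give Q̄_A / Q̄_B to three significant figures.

— Configuration A (φ=+32.9°):
cos H₀ = −tan(+32.9°) tan(+20.000°) = -0.2355, H₀ = 1.8085 rad.
Bracket: H₀ sin φ sin δ + cos φ cos δ sin H₀ = 1.8085×0.54317×0.34202 + 0.83962×0.93969×0.97188 = 0.335974 + 0.766796 = 1.102770.
Q̄ = (S₀/π) × [bracket] = (1361/π) × 1.102770 = 477.74 W/m².
— Configuration B (φ=-38.5°):
cos H₀ = −tan(-38.5°) tan(+20.000°) = 0.2895, H₀ = 1.2771 rad.
Bracket: H₀ sin φ sin δ + cos φ cos δ sin H₀ = 1.2771×-0.62251×0.34202 + 0.78261×0.93969×0.95717 = -0.271908 + 0.703913 = 0.432005.
Q̄ = (S₀/π) × [bracket] = (1361/π) × 0.432005 = 187.15 W/m².
Ratio Q̄_A / Q̄_B = 477.74 / 187.15 = 2.553.

Q̄_A / Q̄_B ≈ 2.55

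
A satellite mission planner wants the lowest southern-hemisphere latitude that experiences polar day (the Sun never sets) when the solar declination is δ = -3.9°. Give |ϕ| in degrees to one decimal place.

Polar day requires cos h₀ = −tan ϕ tan δ ≤ −1, i.e. tan ϕ tan δ ≥ 1.
The boundary is |tan ϕ| · |tan δ| = 1, so |ϕ| = 90° − |δ| = 90° − 3.9° = 86.1° in the southern hemisphere.

|ϕ| = 86.1°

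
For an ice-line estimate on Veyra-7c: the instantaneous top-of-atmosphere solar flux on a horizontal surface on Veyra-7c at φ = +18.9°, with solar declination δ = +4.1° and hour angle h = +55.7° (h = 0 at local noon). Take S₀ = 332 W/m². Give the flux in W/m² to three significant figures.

184 W/m²

cos θ_z = sin φ sin δ + cos φ cos δ cos h = 0.023159 + 0.531779 = 0.554938.
Flux = S₀ · cos θ_z = 332 × 0.554938 = 184.2 W/m².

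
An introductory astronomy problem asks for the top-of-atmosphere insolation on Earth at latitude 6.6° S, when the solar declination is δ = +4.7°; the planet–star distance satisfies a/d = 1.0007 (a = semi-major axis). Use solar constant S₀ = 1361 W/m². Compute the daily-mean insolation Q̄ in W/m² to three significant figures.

Q̄ ≈ 423 W/m²

cos H₀ = −tan(-6.6°) tan(+4.700°) = 0.0095, H₀ = 1.5613 rad.
Bracket: H₀ sin φ sin δ + cos φ cos δ sin H₀ = 1.5613×-0.11494×0.08194 + 0.99337×0.99664×0.99995 = -0.014705 + 0.989983 = 0.975278.
Inverse-square distance factor (a/d)² = 1.0007² = 1.001400.
Q̄ = (S₀/π) × 1.001400 × [bracket] = (1361/π) × 1.001400 × 0.975278 = 423.1 W/m².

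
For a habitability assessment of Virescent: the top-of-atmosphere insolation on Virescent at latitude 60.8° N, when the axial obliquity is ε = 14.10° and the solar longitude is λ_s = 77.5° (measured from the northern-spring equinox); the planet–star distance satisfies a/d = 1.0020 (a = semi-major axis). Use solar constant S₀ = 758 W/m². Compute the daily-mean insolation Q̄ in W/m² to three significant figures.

Solar declination: sin δ = sin ε · sin λ_s = sin 14.10° × sin 77.5° = 0.23784, so δ = +13.759°.
cos H₀ = −tan(+60.8°) tan(+13.759°) = -0.4381, H₀ = 2.0243 rad.
Bracket: H₀ sin φ sin δ + cos φ cos δ sin H₀ = 2.0243×0.87292×0.23784 + 0.48786×0.97130×0.89891 = 0.420276 + 0.425956 = 0.846232.
Inverse-square distance factor (a/d)² = 1.0020² = 1.004004.
Q̄ = (S₀/π) × 1.004004 × [bracket] = (758/π) × 1.004004 × 0.846232 = 205.0 W/m².

Q̄ ≈ 205 W/m²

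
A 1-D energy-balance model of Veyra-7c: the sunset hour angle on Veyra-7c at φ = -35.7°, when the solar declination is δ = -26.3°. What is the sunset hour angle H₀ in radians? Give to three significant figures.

cos H₀ = −tan φ · tan δ = −tan(-35.7°) × tan(-26.300°) = -0.3551, so H₀ = 1.9339 rad = 110.80°.

H₀ = 1.93 rad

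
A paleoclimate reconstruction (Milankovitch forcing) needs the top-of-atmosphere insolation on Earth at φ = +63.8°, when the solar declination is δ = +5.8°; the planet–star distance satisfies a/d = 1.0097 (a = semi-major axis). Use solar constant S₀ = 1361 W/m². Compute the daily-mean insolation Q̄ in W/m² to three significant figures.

Q̄ ≈ 261 W/m²

cos H₀ = −tan(+63.8°) tan(+5.800°) = -0.2064, H₀ = 1.7787 rad.
Bracket: H₀ sin φ sin δ + cos φ cos δ sin H₀ = 1.7787×0.89726×0.10106 + 0.44151×0.99488×0.97846 = 0.161287 + 0.429788 = 0.591075.
Inverse-square distance factor (a/d)² = 1.0097² = 1.019494.
Q̄ = (S₀/π) × 1.019494 × [bracket] = (1361/π) × 1.019494 × 0.591075 = 261.1 W/m².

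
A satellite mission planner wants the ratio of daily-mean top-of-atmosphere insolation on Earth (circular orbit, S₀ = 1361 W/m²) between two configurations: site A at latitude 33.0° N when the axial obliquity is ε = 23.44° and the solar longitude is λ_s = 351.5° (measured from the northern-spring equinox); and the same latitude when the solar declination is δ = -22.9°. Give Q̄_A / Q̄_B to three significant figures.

— Configuration A (φ=+33.0°):
Solar declination: sin δ = sin ε · sin λ_s = sin 23.44° × sin 351.5° = -0.05880, so δ = -3.371°.
cos H₀ = −tan(+33.0°) tan(-3.371°) = 0.0382, H₀ = 1.5325 rad.
Bracket: H₀ sin φ sin δ + cos φ cos δ sin H₀ = 1.5325×0.54464×-0.05880 + 0.83867×0.99827×0.99927 = -0.049078 + 0.836608 = 0.787530.
Q̄ = (S₀/π) × [bracket] = (1361/π) × 0.787530 = 341.17 W/m².
— Configuration B (φ=+33.0°):
cos H₀ = −tan(+33.0°) tan(-22.900°) = 0.2743, H₀ = 1.2929 rad.
Bracket: H₀ sin φ sin δ + cos φ cos δ sin H₀ = 1.2929×0.54464×-0.38912 + 0.83867×0.92119×0.96164 = -0.274005 + 0.742938 = 0.468933.
Q̄ = (S₀/π) × [bracket] = (1361/π) × 0.468933 = 203.15 W/m².
Ratio Q̄_A / Q̄_B = 341.17 / 203.15 = 1.679.

Q̄_A / Q̄_B ≈ 1.68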